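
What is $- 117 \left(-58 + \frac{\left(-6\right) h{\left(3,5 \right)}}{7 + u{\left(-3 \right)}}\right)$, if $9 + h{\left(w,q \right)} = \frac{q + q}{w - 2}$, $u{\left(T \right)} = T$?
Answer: $\frac{13923}{2} \approx 6961.5$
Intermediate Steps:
$h{\left(w,q \right)} = -9 + \frac{2 q}{-2 + w}$ ($h{\left(w,q \right)} = -9 + \frac{q + q}{w - 2} = -9 + \frac{2 q}{-2 + w}$)
$- 117 \left(-58 + \frac{\left(-6\right) h{\left(3,5 \right)}}{7 + u{\left(-3 \right)}}\right) = - 117 \left(-58 + \frac{\left(-6\right) \frac{18 - 27 + 2 \cdot 5}{-2 + 3}}{7 - 3}\right) = - 117 \left(-58 + \frac{\left(-6\right) \frac{18 - 27 + 10}{1}}{4}\right) = - 117 \left(-58 + - 6 \cdot 1 \cdot 1 \cdot \frac{1}{4}\right) = - 117 \left(-58 + \left(-6\right) 1 \cdot \frac{1}{4}\right) = - 117 \left(-58 - \frac{3}{2}\right) = \left(-117\right) \left(- \frac{119}{2}\right) = \frac{13923}{2}$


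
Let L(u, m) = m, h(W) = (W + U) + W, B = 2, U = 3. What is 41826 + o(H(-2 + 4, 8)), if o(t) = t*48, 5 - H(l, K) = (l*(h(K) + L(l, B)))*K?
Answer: 25938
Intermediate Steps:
h(W) = 3 + 2*W (h(W) = (W + 3) + W = (3 + W) + W = 3 + 2*W)
H(l, K) = 5 - K*l*(5 + 2*K) (H(l, K) = 5 - l*((3 + 2*K) + 2)*K = 5 - l*(5 + 2*K)*K = 5 - K*l*(5 + 2*K))
o(t) = 48*t
41826 + o(H(-2 + 4, 8)) = 41826 + 48*(5 - 5*8*(-2 + 4) - 2*(-2 + 4)*8²) = 41826 + 48*(5 - 5*8*2 - 2*2*64) = 41826 + 48*(5 - 80 - 256) = 41826 + 48*(-331) = 41826 - 15888 = 25938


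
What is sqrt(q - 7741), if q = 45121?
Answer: 2*sqrt(9345) ≈ 193.34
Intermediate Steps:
sqrt(q - 7741) = sqrt(45121 - 7741) = sqrt(37380) = 2*sqrt(9345)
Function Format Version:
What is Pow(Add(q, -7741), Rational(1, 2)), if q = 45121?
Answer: Mul(2, Pow(9345, Rational(1, 2))) ≈ 193.34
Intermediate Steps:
Pow(Add(q, -7741), Rational(1, 2)) = Pow(Add(45121, -7741), Rational(1, 2)) = Pow(37380, Rational(1, 2)) = Mul(2, Pow(9345, Rational(1, 2)))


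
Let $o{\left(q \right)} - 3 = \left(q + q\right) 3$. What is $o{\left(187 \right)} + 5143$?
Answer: $6268$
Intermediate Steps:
$o{\left(q \right)} = 3 + 6 q$ ($o{\left(q \right)} = 3 + \left(q + q\right) 3 = 3 + 2 q 3 = 3 + 6 q$)
$o{\left(187 \right)} + 5143 = \left(3 + 6 \cdot 187\right) + 5143 = \left(3 + 1122\right) + 5143 = 1125 + 5143 = 6268$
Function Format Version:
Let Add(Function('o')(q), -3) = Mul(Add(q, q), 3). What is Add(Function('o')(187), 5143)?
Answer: 6268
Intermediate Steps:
Function('o')(q) = Add(3, Mul(6, q)) (Function('o')(q) = Add(3, Mul(Add(q, q), 3)) = Add(3, Mul(Mul(2, q), 3)) = Add(3, Mul(6, q)))
Add(Function('o')(187), 5143) = Add(Add(3, Mul(6, 187)), 5143) = Add(Add(3, 1122), 5143) = Add(1125, 5143) = 6268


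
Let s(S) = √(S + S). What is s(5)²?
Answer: 10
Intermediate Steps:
s(S) = √2*√S (s(S) = √(2*S) = √2*√S)
s(5)² = (√2*√5)² = (√10)² = 10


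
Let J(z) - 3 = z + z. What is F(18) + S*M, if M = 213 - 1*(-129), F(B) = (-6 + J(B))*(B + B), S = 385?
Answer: 132858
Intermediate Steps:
J(z) = 3 + 2*z (J(z) = 3 + (z + z) = 3 + 2*z)
F(B) = 2*B*(-3 + 2*B) (F(B) = (-6 + (3 + 2*B))*(B + B) = (-3 + 2*B)*(2*B) = 2*B*(-3 + 2*B))
M = 342 (M = 213 + 129 = 342)
F(18) + S*M = 2*18*(-3 + 2*18) + 385*342 = 2*18*(-3 + 36) + 131670 = 2*18*33 + 131670 = 1188 + 131670 = 132858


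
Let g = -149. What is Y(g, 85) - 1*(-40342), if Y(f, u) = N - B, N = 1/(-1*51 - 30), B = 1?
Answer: 3267620/81 ≈ 40341.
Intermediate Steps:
N = -1/81 (N = 1/(-51 - 30) = 1/(-81) = -1/81 ≈ -0.012346)
Y(f, u) = -82/81 (Y(f, u) = -1/81 - 1*1 = -1/81 - 1 = -82/81)
Y(g, 85) - 1*(-40342) = -82/81 - 1*(-40342) = -82/81 + 40342 = 3267620/81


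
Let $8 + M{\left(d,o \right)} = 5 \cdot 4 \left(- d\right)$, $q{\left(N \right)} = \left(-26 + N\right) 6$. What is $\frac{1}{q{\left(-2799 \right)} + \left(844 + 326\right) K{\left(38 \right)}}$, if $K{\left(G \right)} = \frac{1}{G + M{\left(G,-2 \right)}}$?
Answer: $- \frac{73}{1237467} \approx -5.8991 \cdot 10^{-5}$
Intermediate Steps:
$q{\left(N \right)} = -156 + 6 N$
$M{\left(d,o \right)} = -8 - 20 d$ ($M{\left(d,o \right)} = -8 + 5 \cdot 4 \left(- d\right) = -8 + 20 \left(- d\right) = -8 - 20 d$)
$K{\left(G \right)} = \frac{1}{-8 - 19 G}$ ($K{\left(G \right)} = \frac{1}{G - \left(8 + 20 G\right)} = \frac{1}{-8 - 19 G}$)
$\frac{1}{q{\left(-2799 \right)} + \left(844 + 326\right) K{\left(38 \right)}} = \frac{1}{\left(-156 + 6 \left(-2799\right)\right) + \left(844 + 326\right) \left(- \frac{1}{8 + 19 \cdot 38}\right)} = \frac{1}{\left(-156 - 16794\right) + 1170 \left(- \frac{1}{8 + 722}\right)} = \frac{1}{-16950 + 1170 \left(- \frac{1}{730}\right)} = \frac{1}{-16950 - \frac{117}{73}} = \frac{1}{- \frac{1237467}{73}} = - \frac{73}{1237467}$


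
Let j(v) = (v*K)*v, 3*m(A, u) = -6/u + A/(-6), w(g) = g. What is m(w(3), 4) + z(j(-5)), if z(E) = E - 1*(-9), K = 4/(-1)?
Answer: -275/3 ≈ -91.667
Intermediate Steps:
K = -4 (K = 4*(-1) = -4)
m(A, u) = -2/u - A/18 (m(A, u) = (-6/u + A/(-6))/3 = (-6/u + A*(-1/6))/3 = (-6/u - A/6)/3 = -2/u - A/18)
j(v) = -4*v**2 (j(v) = (v*(-4))*v = (-4*v)*v = -4*v**2)
z(E) = 9 + E (z(E) = E + 9 = 9 + E)
m(w(3), 4) + z(j(-5)) = (-2/4 - 1/18*3) + (9 - 4*(-5)**2) = (-2*1/4 - 1/6) + (9 - 4*25) = (-1/2 - 1/6) + (9 - 100) = -2/3 - 91 = -275/3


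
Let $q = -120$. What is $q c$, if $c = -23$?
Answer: $2760$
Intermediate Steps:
$q c = \left(-120\right) \left(-23\right) = 2760$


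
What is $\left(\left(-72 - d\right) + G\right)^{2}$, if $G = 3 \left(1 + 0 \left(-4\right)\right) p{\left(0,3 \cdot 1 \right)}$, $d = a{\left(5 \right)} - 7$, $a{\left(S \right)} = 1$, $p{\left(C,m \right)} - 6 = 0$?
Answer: $2304$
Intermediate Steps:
$p{\left(C,m \right)} = 6$ ($p{\left(C,m \right)} = 6 + 0 = 6$)
$d = -6$ ($d = 1 - 7 = -6$)
$G = 18$ ($G = 3 \left(1 + 0 \left(-4\right)\right) 6 = 3 \left(1 + 0\right) 6 = 3 \cdot 1 \cdot 6 = 3 \cdot 6 = 18$)
$\left(\left(-72 - d\right) + G\right)^{2} = \left(\left(-72 - -6\right) + 18\right)^{2} = \left(\left(-72 + 6\right) + 18\right)^{2} = \left(-66 + 18\right)^{2} = \left(-48\right)^{2} = 2304$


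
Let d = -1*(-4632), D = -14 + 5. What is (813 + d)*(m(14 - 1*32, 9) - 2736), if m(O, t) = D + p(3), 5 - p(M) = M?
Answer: -14935635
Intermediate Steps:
D = -9
p(M) = 5 - M
d = 4632
m(O, t) = -7 (m(O, t) = -9 + (5 - 1*3) = -9 + (5 - 3) = -9 + 2 = -7)
(813 + d)*(m(14 - 1*32, 9) - 2736) = (813 + 4632)*(-7 - 2736) = 5445*(-2743) = -14935635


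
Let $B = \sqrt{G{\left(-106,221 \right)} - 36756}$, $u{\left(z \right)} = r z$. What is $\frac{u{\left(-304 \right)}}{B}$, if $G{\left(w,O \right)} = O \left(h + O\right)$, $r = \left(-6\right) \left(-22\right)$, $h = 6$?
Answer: $- \frac{40128 \sqrt{13411}}{13411} \approx -346.51$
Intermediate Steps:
$r = 132$
$u{\left(z \right)} = 132 z$
$G{\left(w,O \right)} = O \left(6 + O\right)$
$B = \sqrt{13411}$ ($B = \sqrt{221 \left(6 + 221\right) - 36756} = \sqrt{221 \cdot 227 - 36756} = \sqrt{50167 - 36756} = \sqrt{13411} \approx 115.81$)
$\frac{u{\left(-304 \right)}}{B} = \frac{132 \left(-304\right)}{\sqrt{13411}} = - 40128 \frac{\sqrt{13411}}{13411} = - \frac{40128 \sqrt{13411}}{13411}$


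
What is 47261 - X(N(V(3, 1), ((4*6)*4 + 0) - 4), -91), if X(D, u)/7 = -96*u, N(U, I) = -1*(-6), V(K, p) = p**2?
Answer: -13891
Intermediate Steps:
N(U, I) = 6
X(D, u) = -672*u (X(D, u) = 7*(-96*u) = -672*u)
47261 - X(N(V(3, 1), ((4*6)*4 + 0) - 4), -91) = 47261 - (-672)*(-91) = 47261 - 1*61152 = 47261 - 61152 = -13891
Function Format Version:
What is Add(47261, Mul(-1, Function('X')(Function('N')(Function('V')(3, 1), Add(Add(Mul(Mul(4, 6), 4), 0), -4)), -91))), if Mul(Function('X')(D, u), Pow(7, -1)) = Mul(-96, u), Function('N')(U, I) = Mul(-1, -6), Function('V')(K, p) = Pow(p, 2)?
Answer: -13891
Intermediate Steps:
Function('N')(U, I) = 6
Function('X')(D, u) = Mul(-672, u) (Function('X')(D, u) = Mul(7, Mul(-96, u)) = Mul(-672, u))
Add(47261, Mul(-1, Function('X')(Function('N')(Function('V')(3, 1), Add(Add(Mul(Mul(4, 6), 4), 0), -4)), -91))) = Add(47261, Mul(-1, Mul(-672, -91))) = Add(47261, Mul(-1, 61152)) = Add(47261, -61152) = -13891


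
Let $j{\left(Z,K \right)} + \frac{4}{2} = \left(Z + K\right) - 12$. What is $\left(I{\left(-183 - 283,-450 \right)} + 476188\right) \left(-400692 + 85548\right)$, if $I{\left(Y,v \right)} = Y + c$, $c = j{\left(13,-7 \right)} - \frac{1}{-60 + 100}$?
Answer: $- \frac{749592024687}{5} \approx -1.4992 \cdot 10^{11}$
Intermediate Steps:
$j{\left(Z,K \right)} = -14 + K + Z$ ($j{\left(Z,K \right)} = -2 - \left(12 - K - Z\right) = -2 + \left(-12 + K + Z\right) = -14 + K + Z$)
$c = - \frac{321}{40}$ ($c = \left(-14 - 7 + 13\right) - \frac{1}{-60 + 100} = -8 - \frac{1}{40} = - \frac{321}{40} \approx -8.025$)
$I{\left(Y,v \right)} = - \frac{321}{40} + Y$ ($I{\left(Y,v \right)} = Y - \frac{321}{40} = - \frac{321}{40} + Y$)
$\left(I{\left(-183 - 283,-450 \right)} + 476188\right) \left(-400692 + 85548\right) = \left(\left(- \frac{321}{40} - 466\right) + 476188\right) \left(-400692 + 85548\right) = \left(\left(- \frac{321}{40} - 466\right) + 476188\right) \left(-315144\right) = \left(- \frac{18961}{40} + 476188\right) \left(-315144\right) = \frac{19028559}{40} \left(-315144\right) = - \frac{749592024687}{5}$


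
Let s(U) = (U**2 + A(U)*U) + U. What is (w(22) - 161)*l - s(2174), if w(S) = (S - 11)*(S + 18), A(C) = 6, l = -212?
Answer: -4800642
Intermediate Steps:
w(S) = (-11 + S)*(18 + S)
s(U) = U**2 + 7*U (s(U) = (U**2 + 6*U) + U = U**2 + 7*U)
(w(22) - 161)*l - s(2174) = ((-198 + 22**2 + 7*22) - 161)*(-212) - 2174*(7 + 2174) = ((-198 + 484 + 154) - 161)*(-212) - 2174*2181 = (440 - 161)*(-212) - 1*4741494 = 279*(-212) - 4741494 = -59148 - 4741494 = -4800642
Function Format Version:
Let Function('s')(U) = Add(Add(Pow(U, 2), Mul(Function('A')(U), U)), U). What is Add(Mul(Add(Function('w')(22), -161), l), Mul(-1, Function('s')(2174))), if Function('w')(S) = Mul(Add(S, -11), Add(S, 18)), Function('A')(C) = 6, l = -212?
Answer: -4800642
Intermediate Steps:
Function('w')(S) = Mul(Add(-11, S), Add(18, S))
Function('s')(U) = Add(Pow(U, 2), Mul(7, U)) (Function('s')(U) = Add(Add(Pow(U, 2), Mul(6, U)), U) = Add(Pow(U, 2), Mul(7, U)))
Add(Mul(Add(Function('w')(22), -161), l), Mul(-1, Function('s')(2174))) = Add(Mul(Add(Add(-198, Pow(22, 2), Mul(7, 22)), -161), -212), Mul(-1, Mul(2174, Add(7, 2174)))) = Add(Mul(Add(Add(-198, 484, 154), -161), -212), Mul(-1, Mul(2174, 2181))) = Add(Mul(Add(440, -161), -212), Mul(-1, 4741494)) = Add(Mul(279, -212), -4741494) = Add(-59148, -4741494) = -4800642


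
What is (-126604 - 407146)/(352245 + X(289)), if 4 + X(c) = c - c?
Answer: -533750/352241 ≈ -1.5153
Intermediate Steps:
X(c) = -4 (X(c) = -4 + (c - c) = -4 + 0 = -4)
(-126604 - 407146)/(352245 + X(289)) = (-126604 - 407146)/(352245 - 4) = -533750/352241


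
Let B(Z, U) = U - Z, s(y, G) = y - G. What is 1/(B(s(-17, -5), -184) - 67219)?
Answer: -1/67391 ≈ -1.4839e-5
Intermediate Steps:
1/(B(s(-17, -5), -184) - 67219) = 1/((-184 - (-17 - 1*(-5))) - 67219) = 1/((-184 - (-17 + 5)) - 67219) = 1/((-184 - 1*(-12)) - 67219) = 1/((-184 + 12) - 67219) = 1/(-172 - 67219) = 1/(-67391) = -1/67391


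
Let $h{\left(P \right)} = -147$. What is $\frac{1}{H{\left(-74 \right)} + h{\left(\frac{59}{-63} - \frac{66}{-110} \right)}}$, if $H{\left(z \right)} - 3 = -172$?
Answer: $- \frac{1}{316} \approx -0.0031646$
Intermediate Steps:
$H{\left(z \right)} = -169$ ($H{\left(z \right)} = 3 - 172 = -169$)
$\frac{1}{H{\left(-74 \right)} + h{\left(\frac{59}{-63} - \frac{66}{-110} \right)}} = \frac{1}{-169 - 147} = \frac{1}{-316} = - \frac{1}{316}$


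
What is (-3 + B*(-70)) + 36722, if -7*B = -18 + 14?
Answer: 36679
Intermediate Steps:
B = 4/7 (B = -(-18 + 14)/7 = -⅐*(-4) = 4/7 ≈ 0.57143)
(-3 + B*(-70)) + 36722 = (-3 + (4/7)*(-70)) + 36722 = (-3 - 40) + 36722 = -43 + 36722 = 36679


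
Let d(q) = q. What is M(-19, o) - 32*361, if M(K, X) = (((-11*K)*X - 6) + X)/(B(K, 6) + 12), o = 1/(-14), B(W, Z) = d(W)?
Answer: -11549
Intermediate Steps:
B(W, Z) = W
o = -1/14 ≈ -0.071429
M(K, X) = (-6 + X - 11*K*X)/(12 + K) (M(K, X) = (((-11*K)*X - 6) + X)/(K + 12) = ((-11*K*X - 6) + X)/(12 + K) = ((-6 - 11*K*X) + X)/(12 + K) = (-6 + X - 11*K*X)/(12 + K))
M(-19, o) - 32*361 = (-6 - 1/14 - 11*(-19)*(-1/14))/(12 - 19) - 32*361 = (-6 - 1/14 - 209/14)/(-7) - 11552 = -1/7*(-21) - 11552 = 3 - 11552 = -11549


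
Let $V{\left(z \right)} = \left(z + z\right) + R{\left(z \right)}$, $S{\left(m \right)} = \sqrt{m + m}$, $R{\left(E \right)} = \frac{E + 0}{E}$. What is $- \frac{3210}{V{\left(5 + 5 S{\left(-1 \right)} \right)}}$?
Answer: $-110 + 100 i \sqrt{2} \approx -110.0 + 141.42 i$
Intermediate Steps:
$R{\left(E \right)} = 1$ ($R{\left(E \right)} = \frac{E}{E} = 1$)
$S{\left(m \right)} = \sqrt{2} \sqrt{m}$ ($S{\left(m \right)} = \sqrt{2 m} = \sqrt{2} \sqrt{m}$)
$V{\left(z \right)} = 1 + 2 z$ ($V{\left(z \right)} = \left(z + z\right) + 1 = 2 z + 1 = 1 + 2 z$)
$- \frac{3210}{V{\left(5 + 5 S{\left(-1 \right)} \right)}} = - \frac{3210}{1 + 2 \left(5 + 5 \sqrt{2} \sqrt{-1}\right)} = - \frac{3210}{1 + 2 \left(5 + 5 \sqrt{2} i\right)} = - \frac{3210}{1 + 2 \left(5 + 5 i \sqrt{2}\right)} = - \frac{3210}{1 + \left(10 + 10 i \sqrt{2}\right)} = - \frac{3210}{11 + 10 i \sqrt{2}}$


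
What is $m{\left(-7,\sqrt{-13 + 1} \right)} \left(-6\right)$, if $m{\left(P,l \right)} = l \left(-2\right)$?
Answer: $24 i \sqrt{3} \approx 41.569 i$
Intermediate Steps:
$m{\left(P,l \right)} = - 2 l$
$m{\left(-7,\sqrt{-13 + 1} \right)} \left(-6\right) = - 2 \sqrt{-13 + 1} \left(-6\right) = - 2 \sqrt{-12} \left(-6\right) = - 2 \cdot 2 i \sqrt{3} \left(-6\right) = - 4 i \sqrt{3} \left(-6\right) = 24 i \sqrt{3}$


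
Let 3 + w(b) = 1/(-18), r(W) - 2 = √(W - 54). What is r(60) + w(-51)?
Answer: -19/18 + √6 ≈ 1.3939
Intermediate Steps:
r(W) = 2 + √(-54 + W) (r(W) = 2 + √(W - 54) = 2 + √(-54 + W))
w(b) = -55/18 (w(b) = -3 + 1/(-18) = -3 - 1/18 = -55/18)
r(60) + w(-51) = (2 + √(-54 + 60)) - 55/18 = (2 + √6) - 55/18 = -19/18 + √6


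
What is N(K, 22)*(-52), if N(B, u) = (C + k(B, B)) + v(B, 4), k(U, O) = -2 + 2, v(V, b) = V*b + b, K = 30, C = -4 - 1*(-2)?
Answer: -6344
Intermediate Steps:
C = -2 (C = -4 + 2 = -2)
v(V, b) = b + V*b
k(U, O) = 0
N(B, u) = 2 + 4*B (N(B, u) = (-2 + 0) + 4*(1 + B) = -2 + (4 + 4*B) = 2 + 4*B)
N(K, 22)*(-52) = (2 + 4*30)*(-52) = (2 + 120)*(-52) = 122*(-52) = -6344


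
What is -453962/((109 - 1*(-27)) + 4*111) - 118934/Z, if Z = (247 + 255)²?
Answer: -7154326348/9135145 ≈ -783.17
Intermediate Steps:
Z = 252004 (Z = 502² = 252004)
-453962/((109 - 1*(-27)) + 4*111) - 118934/Z = -453962/((109 - 1*(-27)) + 4*111) - 118934/252004 = -453962/((109 + 27) + 444) - 118934*1/252004 = -453962/(136 + 444) - 59467/126002 = -453962/580 - 59467/126002 = -453962*1/580 - 59467/126002 = -226981/290 - 59467/126002 = -7154326348/9135145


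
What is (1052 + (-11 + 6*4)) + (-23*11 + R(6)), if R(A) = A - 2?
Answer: 816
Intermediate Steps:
R(A) = -2 + A
(1052 + (-11 + 6*4)) + (-23*11 + R(6)) = (1052 + (-11 + 6*4)) + (-23*11 + (-2 + 6)) = (1052 + (-11 + 24)) + (-253 + 4) = (1052 + 13) - 249 = 1065 - 249 = 816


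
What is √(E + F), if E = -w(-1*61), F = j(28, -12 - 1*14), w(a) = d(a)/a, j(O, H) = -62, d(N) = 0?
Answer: I*√62 ≈ 7.874*I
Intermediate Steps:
w(a) = 0 (w(a) = 0/a = 0)
F = -62
E = 0 (E = -1*0 = 0)
√(E + F) = √(0 - 62) = √(-62) = I*√62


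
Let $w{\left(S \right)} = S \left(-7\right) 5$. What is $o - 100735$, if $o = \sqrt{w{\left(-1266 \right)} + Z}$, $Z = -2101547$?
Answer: $-100735 + 13 i \sqrt{12173} \approx -1.0074 \cdot 10^{5} + 1434.3 i$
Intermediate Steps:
$w{\left(S \right)} = - 35 S$ ($w{\left(S \right)} = - 7 S 5 = - 35 S$)
$o = 13 i \sqrt{12173}$ ($o = \sqrt{\left(-35\right) \left(-1266\right) - 2101547} = \sqrt{44310 - 2101547} = \sqrt{-2057237} = 13 i \sqrt{12173} \approx 1434.3 i$)
$o - 100735 = 13 i \sqrt{12173} - 100735 = -100735 + 13 i \sqrt{12173}$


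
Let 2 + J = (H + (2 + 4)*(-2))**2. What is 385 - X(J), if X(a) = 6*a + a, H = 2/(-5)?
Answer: -16933/25 ≈ -677.32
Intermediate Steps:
H = -2/5 (H = 2*(-1/5) = -2/5 ≈ -0.40000)
J = 3794/25 (J = -2 + (-2/5 + (2 + 4)*(-2))**2 = -2 + (-2/5 + 6*(-2))**2 = -2 + (-2/5 - 12)**2 = -2 + (-62/5)**2 = -2 + 3844/25 = 3794/25 ≈ 151.76)
X(a) = 7*a
385 - X(J) = 385 - 7*3794/25 = 385 - 1*26558/25 = 385 - 26558/25 = -16933/25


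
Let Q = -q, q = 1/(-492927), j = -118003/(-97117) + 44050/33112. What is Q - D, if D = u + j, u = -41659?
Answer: 33015325818136673777/792562068195204 ≈ 41656.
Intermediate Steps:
j = 4092659593/1607869052 (j = -118003*(-1/97117) + 44050*(1/33112) = 118003/97117 + 22025/16556 = 4092659593/1607869052 ≈ 2.5454)
q = -1/492927 ≈ -2.0287e-6
D = -66978124177675/1607869052 (D = -41659 + 4092659593/1607869052 = -66978124177675/1607869052 ≈ -41656.)
Q = 1/492927 (Q = -1*(-1/492927) = 1/492927 ≈ 2.0287e-6)
Q - D = 1/492927 - 1*(-66978124177675/1607869052) = 1/492927 + 66978124177675/1607869052 = 33015325818136673777/792562068195204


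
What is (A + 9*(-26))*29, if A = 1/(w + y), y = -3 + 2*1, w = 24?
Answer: -156049/23 ≈ -6784.7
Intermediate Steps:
y = -1 (y = -3 + 2 = -1)
A = 1/23 (A = 1/(24 - 1) = 1/23 ≈ 0.043478)
(A + 9*(-26))*29 = (1/23 + 9*(-26))*29 = (1/23 - 234)*29 = -5381/23*29 = -156049/23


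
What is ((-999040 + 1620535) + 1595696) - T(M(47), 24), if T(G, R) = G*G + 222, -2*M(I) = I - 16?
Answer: 8866915/4 ≈ 2.2167e+6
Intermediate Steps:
M(I) = 8 - I/2 (M(I) = -(I - 16)/2 = -(-16 + I)/2 = 8 - I/2)
T(G, R) = 222 + G² (T(G, R) = G² + 222 = 222 + G²)
((-999040 + 1620535) + 1595696) - T(M(47), 24) = ((-999040 + 1620535) + 1595696) - (222 + (8 - ½*47)²) = (621495 + 1595696) - (222 + (8 - 47/2)²) = 2217191 - (222 + (-31/2)²) = 2217191 - (222 + 961/4) = 2217191 - 1*1849/4 = 2217191 - 1849/4 = 8866915/4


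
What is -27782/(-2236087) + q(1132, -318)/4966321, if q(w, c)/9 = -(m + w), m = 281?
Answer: 109538011643/11105125825927 ≈ 0.0098637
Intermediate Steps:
q(w, c) = -2529 - 9*w (q(w, c) = 9*(-(281 + w)) = 9*(-281 - w) = -2529 - 9*w)
-27782/(-2236087) + q(1132, -318)/4966321 = -27782/(-2236087) + (-2529 - 9*1132)/4966321 = -27782*(-1/2236087) + (-2529 - 10188)*(1/4966321) = 27782/2236087 - 12717*1/4966321 = 27782/2236087 - 12717/4966321 = 109538011643/11105125825927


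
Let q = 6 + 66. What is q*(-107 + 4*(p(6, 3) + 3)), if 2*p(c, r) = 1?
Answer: -6696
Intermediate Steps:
p(c, r) = ½ (p(c, r) = (½)*1 = ½)
q = 72
q*(-107 + 4*(p(6, 3) + 3)) = 72*(-107 + 4*(½ + 3)) = 72*(-107 + 4*(7/2)) = 72*(-107 + 14) = 72*(-93) = -6696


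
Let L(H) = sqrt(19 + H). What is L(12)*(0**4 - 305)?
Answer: -305*sqrt(31) ≈ -1698.2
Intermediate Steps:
L(12)*(0**4 - 305) = sqrt(19 + 12)*(0**4 - 305) = sqrt(31)*(0 - 305) = sqrt(31)*(-305) = -305*sqrt(31)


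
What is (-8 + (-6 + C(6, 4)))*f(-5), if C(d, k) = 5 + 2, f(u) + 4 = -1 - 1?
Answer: 42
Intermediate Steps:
f(u) = -6 (f(u) = -4 + (-1 - 1) = -4 - 2 = -6)
C(d, k) = 7
(-8 + (-6 + C(6, 4)))*f(-5) = (-8 + (-6 + 7))*(-6) = (-8 + 1)*(-6) = -7*(-6) = 42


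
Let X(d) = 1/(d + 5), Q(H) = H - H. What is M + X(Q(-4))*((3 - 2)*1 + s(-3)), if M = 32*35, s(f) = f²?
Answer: 1122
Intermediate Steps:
Q(H) = 0
X(d) = 1/(5 + d)
M = 1120
M + X(Q(-4))*((3 - 2)*1 + s(-3)) = 1120 + ((3 - 2)*1 + (-3)²)/(5 + 0) = 1120 + (1*1 + 9)/5 = 1120 + (1 + 9)/5 = 1120 + (⅕)*10 = 1120 + 2 = 1122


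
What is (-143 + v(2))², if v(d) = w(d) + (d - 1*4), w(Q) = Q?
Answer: 20449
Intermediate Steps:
v(d) = -4 + 2*d (v(d) = d + (d - 1*4) = d + (d - 4) = d + (-4 + d) = -4 + 2*d)
(-143 + v(2))² = (-143 + (-4 + 2*2))² = (-143 + (-4 + 4))² = (-143 + 0)² = (-143)² = 20449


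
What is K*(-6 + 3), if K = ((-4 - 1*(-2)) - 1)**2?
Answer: -27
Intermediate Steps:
K = 9 (K = ((-4 + 2) - 1)**2 = (-2 - 1)**2 = (-3)**2 = 9)
K*(-6 + 3) = 9*(-6 + 3) = 9*(-3) = -27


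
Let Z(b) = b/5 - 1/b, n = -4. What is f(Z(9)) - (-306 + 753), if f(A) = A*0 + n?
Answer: -451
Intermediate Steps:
Z(b) = -1/b + b/5 (Z(b) = b*(⅕) - 1/b = b/5 - 1/b = -1/b + b/5)
f(A) = -4 (f(A) = A*0 - 4 = 0 - 4 = -4)
f(Z(9)) - (-306 + 753) = -4 - (-306 + 753) = -4 - 1*447 = -4 - 447 = -451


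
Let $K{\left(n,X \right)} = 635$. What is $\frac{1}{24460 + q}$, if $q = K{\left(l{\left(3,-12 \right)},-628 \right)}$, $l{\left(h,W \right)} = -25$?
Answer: $\frac{1}{25095} \approx 3.9849 \cdot 10^{-5}$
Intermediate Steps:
$q = 635$
$\frac{1}{24460 + q} = \frac{1}{24460 + 635} = \frac{1}{25095}$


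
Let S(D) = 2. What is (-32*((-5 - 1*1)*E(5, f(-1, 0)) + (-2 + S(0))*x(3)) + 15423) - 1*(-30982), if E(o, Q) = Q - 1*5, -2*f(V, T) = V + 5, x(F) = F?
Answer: 45061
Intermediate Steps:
f(V, T) = -5/2 - V/2 (f(V, T) = -(V + 5)/2 = -(5 + V)/2 = -5/2 - V/2)
E(o, Q) = -5 + Q (E(o, Q) = Q - 5 = -5 + Q)
(-32*((-5 - 1*1)*E(5, f(-1, 0)) + (-2 + S(0))*x(3)) + 15423) - 1*(-30982) = (-32*((-5 - 1*1)*(-5 + (-5/2 - ½*(-1))) + (-2 + 2)*3) + 15423) - 1*(-30982) = (-32*((-5 - 1)*(-5 + (-5/2 + ½)) + 0*3) + 15423) + 30982 = (-32*(-6*(-5 - 2) + 0) + 15423) + 30982 = (-32*(-6*(-7) + 0) + 15423) + 30982 = (-32*(42 + 0) + 15423) + 30982 = (-32*42 + 15423) + 30982 = (-1344 + 15423) + 30982 = 14079 + 30982 = 45061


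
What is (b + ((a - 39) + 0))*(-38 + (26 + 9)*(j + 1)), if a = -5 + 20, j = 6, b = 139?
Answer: 23805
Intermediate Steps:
a = 15
(b + ((a - 39) + 0))*(-38 + (26 + 9)*(j + 1)) = (139 + ((15 - 39) + 0))*(-38 + (26 + 9)*(6 + 1)) = (139 + (-24 + 0))*(-38 + 35*7) = (139 - 24)*(-38 + 245) = 115*207 = 23805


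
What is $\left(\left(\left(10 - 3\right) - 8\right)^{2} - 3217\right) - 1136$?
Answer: $-4352$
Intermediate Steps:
$\left(\left(\left(10 - 3\right) - 8\right)^{2} - 3217\right) - 1136 = \left(\left(7 - 8\right)^{2} - 3217\right) - 1136 = \left(\left(-1\right)^{2} - 3217\right) - 1136 = \left(1 - 3217\right) - 1136 = -3216 - 1136 = -4352$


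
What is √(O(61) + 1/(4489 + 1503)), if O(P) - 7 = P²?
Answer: √33462589146/2996 ≈ 61.057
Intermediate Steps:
O(P) = 7 + P²
√(O(61) + 1/(4489 + 1503)) = √((7 + 61²) + 1/(4489 + 1503)) = √((7 + 3721) + 1/5992) = √(3728 + 1/5992) = √(22338177/5992) = √33462589146/2996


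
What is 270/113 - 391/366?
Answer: 54637/41358 ≈ 1.3211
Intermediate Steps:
270/113 - 391/366 = 54637/41358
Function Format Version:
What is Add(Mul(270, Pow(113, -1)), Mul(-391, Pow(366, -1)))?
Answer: Rational(54637, 41358) ≈ 1.3211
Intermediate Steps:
Add(Mul(270, Pow(113, -1)), Mul(-391, Pow(366, -1))) = Add(Mul(270, Rational(1, 113)), Mul(-391, Rational(1, 366))) = Add(Rational(270, 113), Rational(-391, 366)) = Rational(54637, 41358)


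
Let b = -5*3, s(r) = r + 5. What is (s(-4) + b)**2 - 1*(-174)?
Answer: 370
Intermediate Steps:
s(r) = 5 + r
b = -15
(s(-4) + b)**2 - 1*(-174) = ((5 - 4) - 15)**2 - 1*(-174) = (1 - 15)**2 + 174 = (-14)**2 + 174 = 196 + 174 = 370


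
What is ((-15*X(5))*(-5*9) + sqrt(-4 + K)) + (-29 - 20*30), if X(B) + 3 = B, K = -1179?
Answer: 721 + 13*I*sqrt(7) ≈ 721.0 + 34.395*I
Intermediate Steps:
X(B) = -3 + B
((-15*X(5))*(-5*9) + sqrt(-4 + K)) + (-29 - 20*30) = ((-15*(-3 + 5))*(-5*9) + sqrt(-4 - 1179)) + (-29 - 20*30) = (-15*2*(-45) + sqrt(-1183)) + (-29 - 600) = (-30*(-45) + 13*I*sqrt(7)) - 629 = (1350 + 13*I*sqrt(7)) - 629 = 721 + 13*I*sqrt(7)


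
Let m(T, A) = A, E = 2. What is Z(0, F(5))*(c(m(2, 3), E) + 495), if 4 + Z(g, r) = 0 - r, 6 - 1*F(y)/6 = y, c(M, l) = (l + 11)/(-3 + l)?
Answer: -4820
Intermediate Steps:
c(M, l) = (11 + l)/(-3 + l)
F(y) = 36 - 6*y
Z(g, r) = -4 - r (Z(g, r) = -4 + (0 - r) = -4 - r)
Z(0, F(5))*(c(m(2, 3), E) + 495) = (-4 - (36 - 6*5))*((11 + 2)/(-3 + 2) + 495) = (-4 - (36 - 30))*(13/(-1) + 495) = (-4 - 1*6)*(-1*13 + 495) = (-4 - 6)*(-13 + 495) = -10*482 = -4820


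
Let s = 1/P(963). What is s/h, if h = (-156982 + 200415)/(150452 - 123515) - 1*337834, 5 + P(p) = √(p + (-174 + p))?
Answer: -26937/3143205980035 - 53874*√438/15716029900175 ≈ -8.0312e-8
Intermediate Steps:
P(p) = -5 + √(-174 + 2*p) (P(p) = -5 + √(p + (-174 + p)) = -5 + √(-174 + 2*p))
s = 1/(-5 + 2*√438) (s = 1/(-5 + √(-174 + 2*963)) = 1/(-5 + √(-174 + 1926)) = 1/(-5 + √1752) = 1/(-5 + 2*√438) ≈ 0.027132)
h = -9100191025/26937 (h = 43433/26937 - 337834 = -9100191025/26937 ≈ -3.3783e+5)
s/h = (5/1727 + 2*√438/1727)/(-9100191025/26937) = (5/1727 + 2*√438/1727)*(-26937/9100191025) = -26937/3143205980035 - 53874*√438/15716029900175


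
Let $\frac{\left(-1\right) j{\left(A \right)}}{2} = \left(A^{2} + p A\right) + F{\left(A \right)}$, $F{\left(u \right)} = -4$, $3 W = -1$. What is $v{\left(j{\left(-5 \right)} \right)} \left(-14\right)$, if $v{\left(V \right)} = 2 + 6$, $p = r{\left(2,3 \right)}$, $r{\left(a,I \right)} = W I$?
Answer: $-112$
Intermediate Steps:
$W = - \frac{1}{3}$ ($W = \frac{1}{3} \left(-1\right) = - \frac{1}{3} \approx -0.33333$)
$r{\left(a,I \right)} = - \frac{I}{3}$
$p = -1$ ($p = \left(- \frac{1}{3}\right) 3 = -1$)
$j{\left(A \right)} = 8 - 2 A^{2} + 2 A$ ($j{\left(A \right)} = - 2 \left(\left(A^{2} - A\right) - 4\right) = - 2 \left(-4 + A^{2} - A\right) = 8 - 2 A^{2} + 2 A$)
$v{\left(V \right)} = 8$
$v{\left(j{\left(-5 \right)} \right)} \left(-14\right) = 8 \left(-14\right) = -112$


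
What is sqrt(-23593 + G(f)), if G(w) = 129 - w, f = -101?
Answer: I*sqrt(23363) ≈ 152.85*I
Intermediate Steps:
sqrt(-23593 + G(f)) = sqrt(-23593 + (129 - 1*(-101))) = sqrt(-23593 + (129 + 101)) = sqrt(-23593 + 230) = sqrt(-23363) = I*sqrt(23363)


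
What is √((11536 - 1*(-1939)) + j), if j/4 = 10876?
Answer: 3*√6331 ≈ 238.70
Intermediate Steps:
j = 43504 (j = 4*10876 = 43504)
√((11536 - 1*(-1939)) + j) = √((11536 - 1*(-1939)) + 43504) = √((11536 + 1939) + 43504) = √(13475 + 43504) = √56979 = 3*√6331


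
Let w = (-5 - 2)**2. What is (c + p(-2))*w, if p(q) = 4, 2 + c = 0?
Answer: 98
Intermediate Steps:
c = -2 (c = -2 + 0 = -2)
w = 49 (w = (-7)**2 = 49)
(c + p(-2))*w = (-2 + 4)*49 = 2*49 = 98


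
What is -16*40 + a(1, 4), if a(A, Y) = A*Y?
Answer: -636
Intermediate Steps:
-16*40 + a(1, 4) = -16*40 + 1*4 = -640 + 4 = -636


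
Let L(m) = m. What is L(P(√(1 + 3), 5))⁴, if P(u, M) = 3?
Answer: 81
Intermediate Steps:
L(P(√(1 + 3), 5))⁴ = 3⁴ = 81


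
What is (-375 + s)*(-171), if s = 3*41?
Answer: 43092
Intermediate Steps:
s = 123
(-375 + s)*(-171) = (-375 + 123)*(-171) = -252*(-171) = 43092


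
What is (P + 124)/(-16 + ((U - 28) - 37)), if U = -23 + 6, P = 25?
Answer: -149/98 ≈ -1.5204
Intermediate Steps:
U = -17
(P + 124)/(-16 + ((U - 28) - 37)) = (25 + 124)/(-16 + ((-17 - 28) - 37)) = 149/(-16 + (-45 - 37)) = 149/(-16 - 82) = 149/(-98) = 149*(-1/98) = -149/98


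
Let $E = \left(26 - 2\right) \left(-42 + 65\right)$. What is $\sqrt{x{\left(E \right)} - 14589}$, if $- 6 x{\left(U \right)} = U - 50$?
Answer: $\frac{i \sqrt{132054}}{3} \approx 121.13 i$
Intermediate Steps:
$E = 552$ ($E = 24 \cdot 23 = 552$)
$x{\left(U \right)} = \frac{25}{3} - \frac{U}{6}$ ($x{\left(U \right)} = - \frac{U - 50}{6} = - \frac{-50 + U}{6} = \frac{25}{3} - \frac{U}{6}$)
$\sqrt{x{\left(E \right)} - 14589} = \sqrt{\left(\frac{25}{3} - 92\right) - 14589} = \sqrt{- \frac{251}{3} - 14589} = \sqrt{- \frac{44018}{3}} = \frac{i \sqrt{132054}}{3}$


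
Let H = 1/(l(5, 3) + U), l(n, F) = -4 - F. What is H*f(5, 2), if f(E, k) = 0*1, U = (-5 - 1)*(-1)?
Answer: 0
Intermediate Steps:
U = 6 (U = -6*(-1) = 6)
f(E, k) = 0
H = -1 (H = 1/((-4 - 1*3) + 6) = 1/((-4 - 3) + 6) = 1/(-7 + 6) = 1/(-1) = -1)
H*f(5, 2) = -1*0 = 0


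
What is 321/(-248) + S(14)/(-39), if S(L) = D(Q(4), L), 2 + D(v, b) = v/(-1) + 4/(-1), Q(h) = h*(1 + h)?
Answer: -467/744 ≈ -0.62769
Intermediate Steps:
D(v, b) = -6 - v (D(v, b) = -2 + (v/(-1) + 4/(-1)) = -2 + (v*(-1) + 4*(-1)) = -2 + (-v - 4) = -2 + (-4 - v) = -6 - v)
S(L) = -26 (S(L) = -6 - 4*(1 + 4) = -6 - 4*5 = -6 - 1*20 = -6 - 20 = -26)
321/(-248) + S(14)/(-39) = 321/(-248) - 26/(-39) = 321*(-1/248) - 26*(-1/39) = -321/248 + ⅔ = -467/744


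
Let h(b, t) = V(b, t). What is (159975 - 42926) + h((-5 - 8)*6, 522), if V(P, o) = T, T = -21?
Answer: 117028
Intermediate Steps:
V(P, o) = -21
h(b, t) = -21
(159975 - 42926) + h((-5 - 8)*6, 522) = (159975 - 42926) - 21 = 117049 - 21 = 117028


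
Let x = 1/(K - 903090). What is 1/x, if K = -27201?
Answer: -930291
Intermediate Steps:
x = -1/930291 (x = 1/(-27201 - 903090) = 1/(-930291) = -1/930291 ≈ -1.0749e-6)
1/x = 1/(-1/930291) = -930291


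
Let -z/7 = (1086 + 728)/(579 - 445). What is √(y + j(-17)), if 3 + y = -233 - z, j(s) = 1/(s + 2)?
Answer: 2*I*√35680515/1005 ≈ 11.887*I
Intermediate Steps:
z = -6349/67 (z = -7*(1086 + 728)/(579 - 445) = -12698/134 = -7*907/67 = -6349/67 ≈ -94.761)
j(s) = 1/(2 + s)
y = -9463/67 (y = -3 + (-233 - 1*(-6349/67)) = -3 + (-233 + 6349/67) = -3 - 9262/67 = -9463/67 ≈ -141.24)
√(y + j(-17)) = √(-9463/67 + 1/(2 - 17)) = √(-9463/67 + 1/(-15)) = √(-9463/67 - 1/15) = √(-142012/1005) = 2*I*√35680515/1005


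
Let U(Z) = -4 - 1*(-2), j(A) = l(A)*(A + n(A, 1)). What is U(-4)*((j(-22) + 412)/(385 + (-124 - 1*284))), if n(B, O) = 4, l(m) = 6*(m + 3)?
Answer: 4928/23 ≈ 214.26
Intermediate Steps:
l(m) = 18 + 6*m (l(m) = 6*(3 + m) = 18 + 6*m)
j(A) = (4 + A)*(18 + 6*A) (j(A) = (18 + 6*A)*(A + 4) = (18 + 6*A)*(4 + A) = (4 + A)*(18 + 6*A))
U(Z) = -2 (U(Z) = -4 + 2 = -2)
U(-4)*((j(-22) + 412)/(385 + (-124 - 1*284))) = -2*(6*(3 - 22)*(4 - 22) + 412)/(385 + (-124 - 1*284)) = -2*(6*(-19)*(-18) + 412)/(385 + (-124 - 284)) = -2*(2052 + 412)/(385 - 408) = -4928/(-23) = -4928*(-1)/23 = -2*(-2464/23) = 4928/23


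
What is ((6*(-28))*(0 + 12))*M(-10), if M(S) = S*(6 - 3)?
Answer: 60480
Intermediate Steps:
M(S) = 3*S (M(S) = S*3 = 3*S)
((6*(-28))*(0 + 12))*M(-10) = ((6*(-28))*(0 + 12))*(3*(-10)) = -168*12*(-30) = -2016*(-30) = 60480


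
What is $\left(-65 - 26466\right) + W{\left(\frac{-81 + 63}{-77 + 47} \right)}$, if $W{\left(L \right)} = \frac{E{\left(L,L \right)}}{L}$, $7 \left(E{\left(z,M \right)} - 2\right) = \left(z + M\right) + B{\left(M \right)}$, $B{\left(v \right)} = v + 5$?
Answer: $- \frac{557047}{21} \approx -26526.0$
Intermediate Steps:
$B{\left(v \right)} = 5 + v$
$E{\left(z,M \right)} = \frac{19}{7} + \frac{z}{7} + \frac{2 M}{7}$ ($E{\left(z,M \right)} = 2 + \frac{\left(z + M\right) + \left(5 + M\right)}{7} = 2 + \frac{\left(M + z\right) + \left(5 + M\right)}{7} = 2 + \frac{5 + z + 2 M}{7} = 2 + \left(\frac{5}{7} + \frac{z}{7} + \frac{2 M}{7}\right) = \frac{19}{7} + \frac{z}{7} + \frac{2 M}{7}$)
$W{\left(L \right)} = \frac{\frac{19}{7} + \frac{3 L}{7}}{L}$ ($W{\left(L \right)} = \frac{\frac{19}{7} + \frac{L}{7} + \frac{2 L}{7}}{L} = \frac{\frac{19}{7} + \frac{3 L}{7}}{L}$)
$\left(-65 - 26466\right) + W{\left(\frac{-81 + 63}{-77 + 47} \right)} = \left(-65 - 26466\right) + \frac{19 + 3 \frac{-81 + 63}{-77 + 47}}{7 \frac{-81 + 63}{-77 + 47}} = -26531 + \frac{19 + 3 \left(- \frac{18}{-30}\right)}{7 \left(- \frac{18}{-30}\right)} = -26531 + \frac{19 + 3 \left(\left(-18\right) \left(- \frac{1}{30}\right)\right)}{7 \left(\left(-18\right) \left(- \frac{1}{30}\right)\right)} = -26531 + \frac{19 + 3 \cdot \frac{3}{5}}{7 \cdot \frac{3}{5}} = -26531 + \frac{1}{7} \cdot \frac{5}{3} \left(19 + \frac{9}{5}\right) = -26531 + \frac{1}{7} \cdot \frac{5}{3} \cdot \frac{104}{5} = -26531 + \frac{104}{21} = - \frac{557047}{21}$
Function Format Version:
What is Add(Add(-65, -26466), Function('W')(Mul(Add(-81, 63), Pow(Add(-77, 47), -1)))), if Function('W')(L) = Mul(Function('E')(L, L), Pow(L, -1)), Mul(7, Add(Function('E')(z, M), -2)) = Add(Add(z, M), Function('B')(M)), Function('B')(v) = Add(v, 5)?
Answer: Rational(-557047, 21) ≈ -26526.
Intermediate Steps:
Function('B')(v) = Add(5, v)
Function('E')(z, M) = Add(Rational(19, 7), Mul(Rational(1, 7), z), Mul(Rational(2, 7), M)) (Function('E')(z, M) = Add(2, Mul(Rational(1, 7), Add(Add(z, M), Add(5, M)))) = Add(2, Mul(Rational(1, 7), Add(Add(M, z), Add(5, M)))) = Add(2, Mul(Rational(1, 7), Add(5, z, Mul(2, M)))) = Add(2, Add(Rational(5, 7), Mul(Rational(1, 7), z), Mul(Rational(2, 7), M))) = Add(Rational(19, 7), Mul(Rational(1, 7), z), Mul(Rational(2, 7), M)))
Function('W')(L) = Mul(Pow(L, -1), Add(Rational(19, 7), Mul(Rational(3, 7), L))) (Function('W')(L) = Mul(Add(Rational(19, 7), Mul(Rational(1, 7), L), Mul(Rational(2, 7), L)), Pow(L, -1)) = Mul(Add(Rational(19, 7), Mul(Rational(3, 7), L)), Pow(L, -1)) = Mul(Pow(L, -1), Add(Rational(19, 7), Mul(Rational(3, 7), L))))
Add(Add(-65, -26466), Function('W')(Mul(Add(-81, 63), Pow(Add(-77, 47), -1)))) = Add(Add(-65, -26466), Mul(Rational(1, 7), Pow(Mul(Add(-81, 63), Pow(Add(-77, 47), -1)), -1), Add(19, Mul(3, Mul(Add(-81, 63), Pow(Add(-77, 47), -1)))))) = Add(-26531, Mul(Rational(1, 7), Pow(Mul(-18, Pow(-30, -1)), -1), Add(19, Mul(3, Mul(-18, Pow(-30, -1)))))) = Add(-26531, Mul(Rational(1, 7), Pow(Mul(-18, Rational(-1, 30)), -1), Add(19, Mul(3, Mul(-18, Rational(-1, 30)))))) = Add(-26531, Mul(Rational(1, 7), Pow(Rational(3, 5), -1), Add(19, Mul(3, Rational(3, 5))))) = Add(-26531, Mul(Rational(1, 7), Rational(5, 3), Add(19, Rational(9, 5)))) = Add(-26531, Mul(Rational(1, 7), Rational(5, 3), Rational(104, 5))) = Add(-26531, Rational(104, 21)) = Rational(-557047, 21)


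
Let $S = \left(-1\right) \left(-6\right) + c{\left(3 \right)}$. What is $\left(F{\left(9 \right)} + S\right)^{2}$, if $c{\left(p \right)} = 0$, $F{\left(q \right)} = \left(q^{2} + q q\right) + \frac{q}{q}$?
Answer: $28561$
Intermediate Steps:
$F{\left(q \right)} = 1 + 2 q^{2}$ ($F{\left(q \right)} = \left(q^{2} + q^{2}\right) + 1 = 2 q^{2} + 1 = 1 + 2 q^{2}$)
$S = 6$ ($S = \left(-1\right) \left(-6\right) + 0 = 6 + 0 = 6$)
$\left(F{\left(9 \right)} + S\right)^{2} = \left(\left(1 + 2 \cdot 9^{2}\right) + 6\right)^{2} = \left(\left(1 + 2 \cdot 81\right) + 6\right)^{2} = \left(\left(1 + 162\right) + 6\right)^{2} = \left(163 + 6\right)^{2} = 169^{2} = 28561$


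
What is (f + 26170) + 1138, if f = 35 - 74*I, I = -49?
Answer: 30969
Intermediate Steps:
f = 3661 (f = 35 - 74*(-49) = 35 + 3626 = 3661)
(f + 26170) + 1138 = (3661 + 26170) + 1138 = 29831 + 1138 = 30969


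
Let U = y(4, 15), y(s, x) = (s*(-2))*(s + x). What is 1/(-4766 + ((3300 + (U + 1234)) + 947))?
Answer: 1/563 ≈ 0.0017762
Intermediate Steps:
y(s, x) = -2*s*(s + x) (y(s, x) = (-2*s)*(s + x) = -2*s*(s + x))
U = -152 (U = -2*4*(4 + 15) = -2*4*19 = -152)
1/(-4766 + ((3300 + (U + 1234)) + 947)) = 1/(-4766 + ((3300 + (-152 + 1234)) + 947)) = 1/(-4766 + ((3300 + 1082) + 947)) = 1/(-4766 + (4382 + 947)) = 1/(-4766 + 5329) = 1/563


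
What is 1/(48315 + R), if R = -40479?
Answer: 1/7836 ≈ 0.00012762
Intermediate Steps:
1/(48315 + R) = 1/(48315 - 40479) = 1/7836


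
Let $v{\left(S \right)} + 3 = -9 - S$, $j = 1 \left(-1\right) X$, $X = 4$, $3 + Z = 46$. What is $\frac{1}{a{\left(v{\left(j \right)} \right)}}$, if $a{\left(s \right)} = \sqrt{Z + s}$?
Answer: $\frac{\sqrt{35}}{35} \approx 0.16903$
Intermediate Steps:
$Z = 43$ ($Z = -3 + 46 = 43$)
$j = -4$ ($j = 1 \left(-1\right) 4 = \left(-1\right) 4 = -4$)
$v{\left(S \right)} = -12 - S$ ($v{\left(S \right)} = -3 - \left(9 + S\right) = -12 - S$)
$a{\left(s \right)} = \sqrt{43 + s}$
$\frac{1}{a{\left(v{\left(j \right)} \right)}} = \frac{1}{\sqrt{43 - 8}} = \frac{1}{\sqrt{35}} = \frac{\sqrt{35}}{35}$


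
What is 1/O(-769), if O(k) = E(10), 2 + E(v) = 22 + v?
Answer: 1/30 ≈ 0.033333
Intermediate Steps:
E(v) = 20 + v (E(v) = -2 + (22 + v) = 20 + v)
O(k) = 30 (O(k) = 20 + 10 = 30)
1/O(-769) = 1/30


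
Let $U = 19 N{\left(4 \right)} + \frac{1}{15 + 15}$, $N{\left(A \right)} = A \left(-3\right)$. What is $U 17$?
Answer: $- \frac{116263}{30} \approx -3875.4$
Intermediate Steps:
$N{\left(A \right)} = - 3 A$
$U = - \frac{6839}{30}$ ($U = 19 \left(\left(-3\right) 4\right) + \frac{1}{15 + 15} = 19 \left(-12\right) + \frac{1}{30} = -228 + \frac{1}{30} = - \frac{6839}{30} \approx -227.97$)
$U 17 = \left(- \frac{6839}{30}\right) 17 = - \frac{116263}{30}$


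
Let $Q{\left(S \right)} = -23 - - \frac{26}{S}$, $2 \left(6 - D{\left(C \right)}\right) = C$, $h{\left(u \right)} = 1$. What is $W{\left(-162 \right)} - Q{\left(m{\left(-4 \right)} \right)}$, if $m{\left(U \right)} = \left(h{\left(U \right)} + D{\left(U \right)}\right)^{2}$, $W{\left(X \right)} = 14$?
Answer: $\frac{2971}{81} \approx 36.679$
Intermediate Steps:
$D{\left(C \right)} = 6 - \frac{C}{2}$
$m{\left(U \right)} = \left(7 - \frac{U}{2}\right)^{2}$ ($m{\left(U \right)} = \left(1 - \left(-6 + \frac{U}{2}\right)\right)^{2} = \left(7 - \frac{U}{2}\right)^{2}$)
$Q{\left(S \right)} = -23 + \frac{26}{S}$
$W{\left(-162 \right)} - Q{\left(m{\left(-4 \right)} \right)} = 14 - \left(-23 + \frac{26}{\frac{1}{4} \left(-14 - 4\right)^{2}}\right) = 14 - \left(-23 + \frac{26}{\frac{1}{4} \left(-18\right)^{2}}\right) = 14 - \left(-23 + \frac{26}{\frac{1}{4} \cdot 324}\right) = 14 - \left(-23 + \frac{26}{81}\right) = 14 - - \frac{1837}{81} = 14 + \frac{1837}{81} = \frac{2971}{81}$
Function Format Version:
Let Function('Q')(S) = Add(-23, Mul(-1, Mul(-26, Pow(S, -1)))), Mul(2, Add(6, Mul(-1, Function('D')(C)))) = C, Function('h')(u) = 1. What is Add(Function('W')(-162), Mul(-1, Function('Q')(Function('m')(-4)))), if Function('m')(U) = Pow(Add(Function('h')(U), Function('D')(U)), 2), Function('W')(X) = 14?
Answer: Rational(2971, 81) ≈ 36.679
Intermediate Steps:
Function('D')(C) = Add(6, Mul(Rational(-1, 2), C))
Function('m')(U) = Pow(Add(7, Mul(Rational(-1, 2), U)), 2) (Function('m')(U) = Pow(Add(1, Add(6, Mul(Rational(-1, 2), U))), 2) = Pow(Add(7, Mul(Rational(-1, 2), U)), 2))
Function('Q')(S) = Add(-23, Mul(26, Pow(S, -1)))
Add(Function('W')(-162), Mul(-1, Function('Q')(Function('m')(-4)))) = Add(14, Mul(-1, Add(-23, Mul(26, Pow(Mul(Rational(1, 4), Pow(Add(-14, -4), 2)), -1))))) = Add(14, Mul(-1, Add(-23, Mul(26, Pow(Mul(Rational(1, 4), Pow(-18, 2)), -1))))) = Add(14, Mul(-1, Add(-23, Mul(26, Pow(Mul(Rational(1, 4), 324), -1))))) = Add(14, Mul(-1, Add(-23, Mul(26, Pow(81, -1))))) = Add(14, Mul(-1, Add(-23, Mul(26, Rational(1, 81))))) = Add(14, Mul(-1, Add(-23, Rational(26, 81)))) = Add(14, Mul(-1, Rational(-1837, 81))) = Add(14, Rational(1837, 81)) = Rational(2971, 81)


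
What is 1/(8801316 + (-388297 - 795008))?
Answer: 1/7618011 ≈ 1.3127e-7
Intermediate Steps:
1/(8801316 + (-388297 - 795008)) = 1/(8801316 - 1183305) = 1/7618011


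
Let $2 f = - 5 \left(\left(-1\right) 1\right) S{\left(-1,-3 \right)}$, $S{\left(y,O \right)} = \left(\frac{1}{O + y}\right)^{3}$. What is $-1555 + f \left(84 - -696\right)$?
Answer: $- \frac{50735}{32} \approx -1585.5$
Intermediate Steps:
$S{\left(y,O \right)} = \frac{1}{\left(O + y\right)^{3}}$
$f = - \frac{5}{128}$ ($f = \frac{- 5 \left(\left(-1\right) 1\right) \frac{1}{\left(-3 - 1\right)^{3}}}{2} = \frac{\left(-5\right) \left(-1\right) \frac{1}{-64}}{2} = \frac{5 \left(- \frac{1}{64}\right)}{2} = \frac{1}{2} \left(- \frac{5}{64}\right) = - \frac{5}{128} \approx -0.039063$)
$-1555 + f \left(84 - -696\right) = -1555 - \frac{5 \left(84 - -696\right)}{128} = -1555 - \frac{5 \left(84 + 696\right)}{128} = -1555 - \frac{975}{32} = - \frac{50735}{32}$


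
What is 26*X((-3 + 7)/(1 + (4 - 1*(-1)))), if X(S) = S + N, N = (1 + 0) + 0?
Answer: 130/3 ≈ 43.333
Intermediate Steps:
N = 1 (N = 1 + 0 = 1)
X(S) = 1 + S (X(S) = S + 1 = 1 + S)
26*X((-3 + 7)/(1 + (4 - 1*(-1)))) = 26*(1 + (-3 + 7)/(1 + (4 - 1*(-1)))) = 26*(1 + 4/(1 + (4 + 1))) = 26*(1 + 4/(1 + 5)) = 26*(1 + 4/6) = 26*(1 + 4*(⅙)) = 26*(1 + ⅔) = 26*(5/3) = 130/3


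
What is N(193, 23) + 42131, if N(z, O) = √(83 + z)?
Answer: 42131 + 2*√69 ≈ 42148.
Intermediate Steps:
N(193, 23) + 42131 = √(83 + 193) + 42131 = √276 + 42131 = 2*√69 + 42131 = 42131 + 2*√69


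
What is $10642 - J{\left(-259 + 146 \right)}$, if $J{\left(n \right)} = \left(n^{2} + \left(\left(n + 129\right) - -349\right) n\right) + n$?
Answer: $39231$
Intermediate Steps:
$J{\left(n \right)} = n + n^{2} + n \left(478 + n\right)$ ($J{\left(n \right)} = \left(n^{2} + \left(\left(129 + n\right) + 349\right) n\right) + n = \left(n^{2} + \left(478 + n\right) n\right) + n = \left(n^{2} + n \left(478 + n\right)\right) + n = n + n^{2} + n \left(478 + n\right)$)
$10642 - J{\left(-259 + 146 \right)} = 10642 - \left(-259 + 146\right) \left(479 + 2 \left(-259 + 146\right)\right) = 10642 - - 113 \left(479 + 2 \left(-113\right)\right) = 10642 - - 113 \left(479 - 226\right) = 10642 - \left(-113\right) 253 = 10642 - -28589 = 10642 + 28589 = 39231$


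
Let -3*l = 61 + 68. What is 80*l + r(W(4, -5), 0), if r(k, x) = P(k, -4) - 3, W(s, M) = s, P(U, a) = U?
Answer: -3439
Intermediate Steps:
l = -43 (l = -(61 + 68)/3 = -1/3*129 = -43)
r(k, x) = -3 + k (r(k, x) = k - 3 = -3 + k)
80*l + r(W(4, -5), 0) = 80*(-43) + (-3 + 4) = -3440 + 1 = -3439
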